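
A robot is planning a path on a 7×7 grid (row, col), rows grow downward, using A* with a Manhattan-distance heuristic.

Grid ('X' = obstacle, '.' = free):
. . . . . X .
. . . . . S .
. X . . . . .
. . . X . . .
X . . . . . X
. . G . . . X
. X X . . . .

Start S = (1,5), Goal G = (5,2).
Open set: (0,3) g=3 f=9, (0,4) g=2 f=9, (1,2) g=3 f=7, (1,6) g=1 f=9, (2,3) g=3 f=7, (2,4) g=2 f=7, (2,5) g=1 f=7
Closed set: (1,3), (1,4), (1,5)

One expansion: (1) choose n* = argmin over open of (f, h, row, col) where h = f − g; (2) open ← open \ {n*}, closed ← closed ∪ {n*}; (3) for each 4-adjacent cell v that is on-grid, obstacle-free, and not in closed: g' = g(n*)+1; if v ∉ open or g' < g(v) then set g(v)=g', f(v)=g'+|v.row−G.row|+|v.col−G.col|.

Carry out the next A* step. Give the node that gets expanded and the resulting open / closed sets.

step 1: expand (1,2) (f=7, h=4) → closed; open now [(0,2) g=4 f=9, (0,3) g=3 f=9, (0,4) g=2 f=9, (1,1) g=4 f=9, (1,6) g=1 f=9, (2,2) g=4 f=7, (2,3) g=3 f=7, (2,4) g=2 f=7, (2,5) g=1 f=7]

expanded=(1,2); open=[(0,2) g=4 f=9, (0,3) g=3 f=9, (0,4) g=2 f=9, (1,1) g=4 f=9, (1,6) g=1 f=9, (2,2) g=4 f=7, (2,3) g=3 f=7, (2,4) g=2 f=7, (2,5) g=1 f=7]; closed=[(1,2), (1,3), (1,4), (1,5)]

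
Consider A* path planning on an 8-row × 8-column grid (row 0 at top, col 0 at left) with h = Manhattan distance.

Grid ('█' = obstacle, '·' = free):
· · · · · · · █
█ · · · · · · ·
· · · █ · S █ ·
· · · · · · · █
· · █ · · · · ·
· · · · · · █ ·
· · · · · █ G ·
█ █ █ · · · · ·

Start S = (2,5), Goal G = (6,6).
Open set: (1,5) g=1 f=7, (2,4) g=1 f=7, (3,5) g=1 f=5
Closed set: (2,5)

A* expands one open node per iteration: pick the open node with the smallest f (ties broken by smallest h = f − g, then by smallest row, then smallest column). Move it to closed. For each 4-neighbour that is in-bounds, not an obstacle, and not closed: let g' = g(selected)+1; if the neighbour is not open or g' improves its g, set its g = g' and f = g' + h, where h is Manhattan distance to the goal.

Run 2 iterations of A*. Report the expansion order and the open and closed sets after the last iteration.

order=[(3,5) → (3,6)]; open=[(1,5) g=1 f=7, (2,4) g=1 f=7, (3,4) g=2 f=7, (4,5) g=2 f=5, (4,6) g=3 f=5]; closed=[(2,5), (3,5), (3,6)]

step 1: expand (3,5) (f=5, h=4) → closed; open now [(1,5) g=1 f=7, (2,4) g=1 f=7, (3,4) g=2 f=7, (3,6) g=2 f=5, (4,5) g=2 f=5]
step 2: expand (3,6) (f=5, h=3) → closed; open now [(1,5) g=1 f=7, (2,4) g=1 f=7, (3,4) g=2 f=7, (4,5) g=2 f=5, (4,6) g=3 f=5]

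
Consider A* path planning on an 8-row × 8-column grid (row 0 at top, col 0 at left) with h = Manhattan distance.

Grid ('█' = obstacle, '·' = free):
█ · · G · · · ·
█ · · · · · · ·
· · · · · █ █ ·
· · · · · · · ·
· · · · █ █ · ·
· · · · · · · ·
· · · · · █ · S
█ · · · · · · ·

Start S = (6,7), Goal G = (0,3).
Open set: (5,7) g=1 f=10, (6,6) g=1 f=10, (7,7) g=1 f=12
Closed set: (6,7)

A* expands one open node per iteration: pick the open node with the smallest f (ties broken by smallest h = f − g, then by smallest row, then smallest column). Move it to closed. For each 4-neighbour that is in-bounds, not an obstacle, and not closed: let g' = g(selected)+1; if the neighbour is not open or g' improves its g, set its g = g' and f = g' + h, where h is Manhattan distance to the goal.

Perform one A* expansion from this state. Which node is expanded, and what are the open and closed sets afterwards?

expanded=(5,7); open=[(4,7) g=2 f=10, (5,6) g=2 f=10, (6,6) g=1 f=10, (7,7) g=1 f=12]; closed=[(5,7), (6,7)]

step 1: expand (5,7) (f=10, h=9) → closed; open now [(4,7) g=2 f=10, (5,6) g=2 f=10, (6,6) g=1 f=10, (7,7) g=1 f=12]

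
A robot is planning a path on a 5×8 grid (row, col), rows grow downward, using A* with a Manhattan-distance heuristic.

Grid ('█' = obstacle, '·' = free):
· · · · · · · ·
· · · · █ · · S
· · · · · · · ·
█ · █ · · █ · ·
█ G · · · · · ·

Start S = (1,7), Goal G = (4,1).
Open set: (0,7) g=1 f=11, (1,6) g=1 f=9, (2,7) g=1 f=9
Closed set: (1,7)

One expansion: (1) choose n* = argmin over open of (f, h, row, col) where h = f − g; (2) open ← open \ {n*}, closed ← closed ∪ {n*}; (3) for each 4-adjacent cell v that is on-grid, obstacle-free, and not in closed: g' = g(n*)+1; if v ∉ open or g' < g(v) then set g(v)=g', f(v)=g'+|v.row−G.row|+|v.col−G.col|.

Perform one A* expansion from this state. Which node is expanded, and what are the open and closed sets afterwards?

step 1: expand (1,6) (f=9, h=8) → closed; open now [(0,6) g=2 f=11, (0,7) g=1 f=11, (1,5) g=2 f=9, (2,6) g=2 f=9, (2,7) g=1 f=9]

expanded=(1,6); open=[(0,6) g=2 f=11, (0,7) g=1 f=11, (1,5) g=2 f=9, (2,6) g=2 f=9, (2,7) g=1 f=9]; closed=[(1,6), (1,7)]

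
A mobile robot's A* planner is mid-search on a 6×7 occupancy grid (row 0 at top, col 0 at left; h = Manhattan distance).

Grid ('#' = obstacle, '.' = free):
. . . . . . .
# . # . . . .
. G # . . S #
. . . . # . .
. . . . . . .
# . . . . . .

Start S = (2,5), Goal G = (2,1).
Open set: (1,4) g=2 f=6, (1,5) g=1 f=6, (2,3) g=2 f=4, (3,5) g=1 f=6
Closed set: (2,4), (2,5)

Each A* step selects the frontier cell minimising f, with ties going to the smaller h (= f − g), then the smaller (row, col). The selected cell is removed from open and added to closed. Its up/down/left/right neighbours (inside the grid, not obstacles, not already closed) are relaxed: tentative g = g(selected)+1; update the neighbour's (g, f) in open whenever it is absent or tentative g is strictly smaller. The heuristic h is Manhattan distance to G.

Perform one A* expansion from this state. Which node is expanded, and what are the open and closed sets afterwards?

step 1: expand (2,3) (f=4, h=2) → closed; open now [(1,3) g=3 f=6, (1,4) g=2 f=6, (1,5) g=1 f=6, (3,3) g=3 f=6, (3,5) g=1 f=6]

expanded=(2,3); open=[(1,3) g=3 f=6, (1,4) g=2 f=6, (1,5) g=1 f=6, (3,3) g=3 f=6, (3,5) g=1 f=6]; closed=[(2,3), (2,4), (2,5)]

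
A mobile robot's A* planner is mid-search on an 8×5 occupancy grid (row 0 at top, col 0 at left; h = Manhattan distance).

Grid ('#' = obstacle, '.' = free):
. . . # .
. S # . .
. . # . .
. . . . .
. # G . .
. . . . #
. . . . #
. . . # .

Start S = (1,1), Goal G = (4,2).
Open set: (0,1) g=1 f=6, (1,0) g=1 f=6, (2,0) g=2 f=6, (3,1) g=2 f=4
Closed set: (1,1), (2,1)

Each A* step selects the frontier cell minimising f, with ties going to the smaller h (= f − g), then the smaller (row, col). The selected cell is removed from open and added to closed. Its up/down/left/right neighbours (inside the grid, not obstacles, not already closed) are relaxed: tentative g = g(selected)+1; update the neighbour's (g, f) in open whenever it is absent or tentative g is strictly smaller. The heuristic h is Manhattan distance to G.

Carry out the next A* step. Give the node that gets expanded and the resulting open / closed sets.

step 1: expand (3,1) (f=4, h=2) → closed; open now [(0,1) g=1 f=6, (1,0) g=1 f=6, (2,0) g=2 f=6, (3,0) g=3 f=6, (3,2) g=3 f=4]

expanded=(3,1); open=[(0,1) g=1 f=6, (1,0) g=1 f=6, (2,0) g=2 f=6, (3,0) g=3 f=6, (3,2) g=3 f=4]; closed=[(1,1), (2,1), (3,1)]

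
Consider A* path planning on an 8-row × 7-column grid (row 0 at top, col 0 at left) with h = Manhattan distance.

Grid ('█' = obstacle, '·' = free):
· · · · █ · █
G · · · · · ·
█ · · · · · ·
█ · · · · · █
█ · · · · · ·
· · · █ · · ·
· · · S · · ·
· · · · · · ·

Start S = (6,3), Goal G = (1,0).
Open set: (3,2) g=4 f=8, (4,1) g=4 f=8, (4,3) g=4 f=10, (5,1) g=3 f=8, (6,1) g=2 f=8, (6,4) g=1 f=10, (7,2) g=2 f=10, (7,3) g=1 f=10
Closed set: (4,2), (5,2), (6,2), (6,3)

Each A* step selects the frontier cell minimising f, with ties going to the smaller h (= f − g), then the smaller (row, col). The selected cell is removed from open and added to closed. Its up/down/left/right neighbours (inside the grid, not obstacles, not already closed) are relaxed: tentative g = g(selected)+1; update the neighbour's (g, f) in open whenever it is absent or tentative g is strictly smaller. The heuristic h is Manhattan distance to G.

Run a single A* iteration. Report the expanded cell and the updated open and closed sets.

expanded=(3,2); open=[(2,2) g=5 f=8, (3,1) g=5 f=8, (3,3) g=5 f=10, (4,1) g=4 f=8, (4,3) g=4 f=10, (5,1) g=3 f=8, (6,1) g=2 f=8, (6,4) g=1 f=10, (7,2) g=2 f=10, (7,3) g=1 f=10]; closed=[(3,2), (4,2), (5,2), (6,2), (6,3)]

step 1: expand (3,2) (f=8, h=4) → closed; open now [(2,2) g=5 f=8, (3,1) g=5 f=8, (3,3) g=5 f=10, (4,1) g=4 f=8, (4,3) g=4 f=10, (5,1) g=3 f=8, (6,1) g=2 f=8, (6,4) g=1 f=10, (7,2) g=2 f=10, (7,3) g=1 f=10]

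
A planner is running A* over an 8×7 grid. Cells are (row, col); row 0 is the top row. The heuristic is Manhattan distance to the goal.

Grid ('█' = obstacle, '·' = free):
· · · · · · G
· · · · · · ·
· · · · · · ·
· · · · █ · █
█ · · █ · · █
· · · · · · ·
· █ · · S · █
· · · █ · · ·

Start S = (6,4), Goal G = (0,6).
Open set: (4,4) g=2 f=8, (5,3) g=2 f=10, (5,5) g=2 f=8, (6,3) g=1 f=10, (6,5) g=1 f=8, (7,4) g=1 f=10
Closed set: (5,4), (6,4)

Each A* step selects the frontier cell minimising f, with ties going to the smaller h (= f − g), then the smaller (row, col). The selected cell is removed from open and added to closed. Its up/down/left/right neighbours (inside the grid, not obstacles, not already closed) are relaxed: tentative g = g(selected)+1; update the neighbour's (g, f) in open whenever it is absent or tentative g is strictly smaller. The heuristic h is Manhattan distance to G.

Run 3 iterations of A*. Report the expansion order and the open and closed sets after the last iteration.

step 1: expand (4,4) (f=8, h=6) → closed; open now [(4,5) g=3 f=8, (5,3) g=2 f=10, (5,5) g=2 f=8, (6,3) g=1 f=10, (6,5) g=1 f=8, (7,4) g=1 f=10]
step 2: expand (4,5) (f=8, h=5) → closed; open now [(3,5) g=4 f=8, (5,3) g=2 f=10, (5,5) g=2 f=8, (6,3) g=1 f=10, (6,5) g=1 f=8, (7,4) g=1 f=10]
step 3: expand (3,5) (f=8, h=4) → closed; open now [(2,5) g=5 f=8, (5,3) g=2 f=10, (5,5) g=2 f=8, (6,3) g=1 f=10, (6,5) g=1 f=8, (7,4) g=1 f=10]

order=[(4,4) → (4,5) → (3,5)]; open=[(2,5) g=5 f=8, (5,3) g=2 f=10, (5,5) g=2 f=8, (6,3) g=1 f=10, (6,5) g=1 f=8, (7,4) g=1 f=10]; closed=[(3,5), (4,4), (4,5), (5,4), (6,4)]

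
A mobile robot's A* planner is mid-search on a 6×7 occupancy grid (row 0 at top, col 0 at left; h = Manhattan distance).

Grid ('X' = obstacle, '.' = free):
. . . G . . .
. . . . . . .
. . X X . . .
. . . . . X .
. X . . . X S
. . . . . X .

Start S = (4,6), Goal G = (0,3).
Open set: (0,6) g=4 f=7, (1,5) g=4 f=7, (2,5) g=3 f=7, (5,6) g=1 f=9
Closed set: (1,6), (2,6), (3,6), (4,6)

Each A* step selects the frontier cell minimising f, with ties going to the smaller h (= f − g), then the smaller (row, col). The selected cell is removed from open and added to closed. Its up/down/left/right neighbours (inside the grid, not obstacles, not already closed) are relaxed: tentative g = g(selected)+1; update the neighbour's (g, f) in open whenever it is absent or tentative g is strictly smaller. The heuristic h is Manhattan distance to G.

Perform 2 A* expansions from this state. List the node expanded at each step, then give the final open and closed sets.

step 1: expand (0,6) (f=7, h=3) → closed; open now [(0,5) g=5 f=7, (1,5) g=4 f=7, (2,5) g=3 f=7, (5,6) g=1 f=9]
step 2: expand (0,5) (f=7, h=2) → closed; open now [(0,4) g=6 f=7, (1,5) g=4 f=7, (2,5) g=3 f=7, (5,6) g=1 f=9]

order=[(0,6) → (0,5)]; open=[(0,4) g=6 f=7, (1,5) g=4 f=7, (2,5) g=3 f=7, (5,6) g=1 f=9]; closed=[(0,5), (0,6), (1,6), (2,6), (3,6), (4,6)]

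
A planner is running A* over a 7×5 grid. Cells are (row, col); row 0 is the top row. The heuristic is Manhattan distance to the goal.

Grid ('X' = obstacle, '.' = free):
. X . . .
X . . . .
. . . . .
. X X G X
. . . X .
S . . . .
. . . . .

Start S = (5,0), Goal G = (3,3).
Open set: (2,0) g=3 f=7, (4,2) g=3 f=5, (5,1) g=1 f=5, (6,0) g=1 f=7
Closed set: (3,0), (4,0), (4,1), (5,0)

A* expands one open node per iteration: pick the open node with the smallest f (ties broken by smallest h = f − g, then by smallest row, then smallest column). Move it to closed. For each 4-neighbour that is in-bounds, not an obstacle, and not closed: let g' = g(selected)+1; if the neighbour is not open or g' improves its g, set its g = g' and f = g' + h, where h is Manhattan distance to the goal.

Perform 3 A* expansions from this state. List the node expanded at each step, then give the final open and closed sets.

step 1: expand (4,2) (f=5, h=2) → closed; open now [(2,0) g=3 f=7, (5,1) g=1 f=5, (5,2) g=4 f=7, (6,0) g=1 f=7]
step 2: expand (5,1) (f=5, h=4) → closed; open now [(2,0) g=3 f=7, (5,2) g=2 f=5, (6,0) g=1 f=7, (6,1) g=2 f=7]
step 3: expand (5,2) (f=5, h=3) → closed; open now [(2,0) g=3 f=7, (5,3) g=3 f=5, (6,0) g=1 f=7, (6,1) g=2 f=7, (6,2) g=3 f=7]

order=[(4,2) → (5,1) → (5,2)]; open=[(2,0) g=3 f=7, (5,3) g=3 f=5, (6,0) g=1 f=7, (6,1) g=2 f=7, (6,2) g=3 f=7]; closed=[(3,0), (4,0), (4,1), (4,2), (5,0), (5,1), (5,2)]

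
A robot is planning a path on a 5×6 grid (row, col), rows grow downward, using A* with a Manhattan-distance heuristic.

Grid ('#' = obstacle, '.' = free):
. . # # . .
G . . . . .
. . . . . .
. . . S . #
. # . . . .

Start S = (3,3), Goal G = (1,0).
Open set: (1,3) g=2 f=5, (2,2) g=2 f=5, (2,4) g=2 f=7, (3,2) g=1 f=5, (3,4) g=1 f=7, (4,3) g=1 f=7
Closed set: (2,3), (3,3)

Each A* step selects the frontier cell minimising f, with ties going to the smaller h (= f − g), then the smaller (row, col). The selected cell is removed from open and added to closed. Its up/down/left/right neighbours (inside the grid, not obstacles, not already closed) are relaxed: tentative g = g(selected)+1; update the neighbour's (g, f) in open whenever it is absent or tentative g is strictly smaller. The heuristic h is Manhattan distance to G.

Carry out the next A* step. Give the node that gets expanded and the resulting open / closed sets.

expanded=(1,3); open=[(1,2) g=3 f=5, (1,4) g=3 f=7, (2,2) g=2 f=5, (2,4) g=2 f=7, (3,2) g=1 f=5, (3,4) g=1 f=7, (4,3) g=1 f=7]; closed=[(1,3), (2,3), (3,3)]

step 1: expand (1,3) (f=5, h=3) → closed; open now [(1,2) g=3 f=5, (1,4) g=3 f=7, (2,2) g=2 f=5, (2,4) g=2 f=7, (3,2) g=1 f=5, (3,4) g=1 f=7, (4,3) g=1 f=7]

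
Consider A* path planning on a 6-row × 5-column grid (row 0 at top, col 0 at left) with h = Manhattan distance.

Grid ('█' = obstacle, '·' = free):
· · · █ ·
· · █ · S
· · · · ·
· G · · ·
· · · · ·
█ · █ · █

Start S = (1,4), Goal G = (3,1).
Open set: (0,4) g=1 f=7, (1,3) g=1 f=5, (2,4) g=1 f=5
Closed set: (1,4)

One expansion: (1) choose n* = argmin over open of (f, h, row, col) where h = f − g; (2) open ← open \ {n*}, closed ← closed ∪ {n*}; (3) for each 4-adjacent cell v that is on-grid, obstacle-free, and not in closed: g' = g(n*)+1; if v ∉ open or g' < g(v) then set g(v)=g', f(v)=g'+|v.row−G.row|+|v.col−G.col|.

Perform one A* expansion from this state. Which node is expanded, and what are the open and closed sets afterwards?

expanded=(1,3); open=[(0,4) g=1 f=7, (2,3) g=2 f=5, (2,4) g=1 f=5]; closed=[(1,3), (1,4)]

step 1: expand (1,3) (f=5, h=4) → closed; open now [(0,4) g=1 f=7, (2,3) g=2 f=5, (2,4) g=1 f=5]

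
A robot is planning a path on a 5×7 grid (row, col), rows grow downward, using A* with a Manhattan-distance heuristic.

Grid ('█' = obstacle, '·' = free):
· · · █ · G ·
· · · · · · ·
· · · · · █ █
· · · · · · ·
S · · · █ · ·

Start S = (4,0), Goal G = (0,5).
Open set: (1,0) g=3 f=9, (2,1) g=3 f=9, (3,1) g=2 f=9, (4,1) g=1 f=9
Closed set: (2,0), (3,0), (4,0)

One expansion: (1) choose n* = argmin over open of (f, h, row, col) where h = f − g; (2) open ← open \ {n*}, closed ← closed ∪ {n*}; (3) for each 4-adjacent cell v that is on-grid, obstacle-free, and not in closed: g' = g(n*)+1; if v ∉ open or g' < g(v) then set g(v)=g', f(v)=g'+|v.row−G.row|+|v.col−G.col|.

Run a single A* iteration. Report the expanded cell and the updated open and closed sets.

step 1: expand (1,0) (f=9, h=6) → closed; open now [(0,0) g=4 f=9, (1,1) g=4 f=9, (2,1) g=3 f=9, (3,1) g=2 f=9, (4,1) g=1 f=9]

expanded=(1,0); open=[(0,0) g=4 f=9, (1,1) g=4 f=9, (2,1) g=3 f=9, (3,1) g=2 f=9, (4,1) g=1 f=9]; closed=[(1,0), (2,0), (3,0), (4,0)]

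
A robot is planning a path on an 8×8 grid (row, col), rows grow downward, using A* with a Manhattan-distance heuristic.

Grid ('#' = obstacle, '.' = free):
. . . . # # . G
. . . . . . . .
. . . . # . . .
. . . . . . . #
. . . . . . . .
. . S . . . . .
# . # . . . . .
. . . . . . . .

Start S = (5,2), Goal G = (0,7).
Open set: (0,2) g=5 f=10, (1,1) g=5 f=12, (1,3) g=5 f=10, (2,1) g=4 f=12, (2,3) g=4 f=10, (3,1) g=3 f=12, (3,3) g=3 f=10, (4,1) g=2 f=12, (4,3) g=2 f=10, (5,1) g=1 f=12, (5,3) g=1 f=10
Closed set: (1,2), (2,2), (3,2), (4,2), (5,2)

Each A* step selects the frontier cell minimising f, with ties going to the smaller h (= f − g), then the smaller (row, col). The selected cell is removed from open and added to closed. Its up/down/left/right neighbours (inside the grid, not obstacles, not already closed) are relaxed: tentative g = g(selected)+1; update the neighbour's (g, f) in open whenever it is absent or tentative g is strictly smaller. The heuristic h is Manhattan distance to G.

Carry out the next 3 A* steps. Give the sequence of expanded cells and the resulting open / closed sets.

step 1: expand (0,2) (f=10, h=5) → closed; open now [(0,1) g=6 f=12, (0,3) g=6 f=10, (1,1) g=5 f=12, (1,3) g=5 f=10, (2,1) g=4 f=12, (2,3) g=4 f=10, (3,1) g=3 f=12, (3,3) g=3 f=10, (4,1) g=2 f=12, (4,3) g=2 f=10, (5,1) g=1 f=12, (5,3) g=1 f=10]
step 2: expand (0,3) (f=10, h=4) → closed; open now [(0,1) g=6 f=12, (1,1) g=5 f=12, (1,3) g=5 f=10, (2,1) g=4 f=12, (2,3) g=4 f=10, (3,1) g=3 f=12, (3,3) g=3 f=10, (4,1) g=2 f=12, (4,3) g=2 f=10, (5,1) g=1 f=12, (5,3) g=1 f=10]
step 3: expand (1,3) (f=10, h=5) → closed; open now [(0,1) g=6 f=12, (1,1) g=5 f=12, (1,4) g=6 f=10, (2,1) g=4 f=12, (2,3) g=4 f=10, (3,1) g=3 f=12, (3,3) g=3 f=10, (4,1) g=2 f=12, (4,3) g=2 f=10, (5,1) g=1 f=12, (5,3) g=1 f=10]

order=[(0,2) → (0,3) → (1,3)]; open=[(0,1) g=6 f=12, (1,1) g=5 f=12, (1,4) g=6 f=10, (2,1) g=4 f=12, (2,3) g=4 f=10, (3,1) g=3 f=12, (3,3) g=3 f=10, (4,1) g=2 f=12, (4,3) g=2 f=10, (5,1) g=1 f=12, (5,3) g=1 f=10]; closed=[(0,2), (0,3), (1,2), (1,3), (2,2), (3,2), (4,2), (5,2)]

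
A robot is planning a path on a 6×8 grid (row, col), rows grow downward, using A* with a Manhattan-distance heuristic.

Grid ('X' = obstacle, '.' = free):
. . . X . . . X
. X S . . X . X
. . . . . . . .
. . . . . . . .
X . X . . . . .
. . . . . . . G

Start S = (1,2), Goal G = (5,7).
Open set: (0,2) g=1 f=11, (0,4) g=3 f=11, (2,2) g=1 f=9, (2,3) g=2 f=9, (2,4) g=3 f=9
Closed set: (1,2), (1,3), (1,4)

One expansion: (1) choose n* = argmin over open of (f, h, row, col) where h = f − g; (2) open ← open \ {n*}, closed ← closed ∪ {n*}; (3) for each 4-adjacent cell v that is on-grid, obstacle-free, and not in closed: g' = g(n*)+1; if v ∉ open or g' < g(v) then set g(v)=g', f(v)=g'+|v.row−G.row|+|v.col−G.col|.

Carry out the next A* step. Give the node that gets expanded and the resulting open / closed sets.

step 1: expand (2,4) (f=9, h=6) → closed; open now [(0,2) g=1 f=11, (0,4) g=3 f=11, (2,2) g=1 f=9, (2,3) g=2 f=9, (2,5) g=4 f=9, (3,4) g=4 f=9]

expanded=(2,4); open=[(0,2) g=1 f=11, (0,4) g=3 f=11, (2,2) g=1 f=9, (2,3) g=2 f=9, (2,5) g=4 f=9, (3,4) g=4 f=9]; closed=[(1,2), (1,3), (1,4), (2,4)]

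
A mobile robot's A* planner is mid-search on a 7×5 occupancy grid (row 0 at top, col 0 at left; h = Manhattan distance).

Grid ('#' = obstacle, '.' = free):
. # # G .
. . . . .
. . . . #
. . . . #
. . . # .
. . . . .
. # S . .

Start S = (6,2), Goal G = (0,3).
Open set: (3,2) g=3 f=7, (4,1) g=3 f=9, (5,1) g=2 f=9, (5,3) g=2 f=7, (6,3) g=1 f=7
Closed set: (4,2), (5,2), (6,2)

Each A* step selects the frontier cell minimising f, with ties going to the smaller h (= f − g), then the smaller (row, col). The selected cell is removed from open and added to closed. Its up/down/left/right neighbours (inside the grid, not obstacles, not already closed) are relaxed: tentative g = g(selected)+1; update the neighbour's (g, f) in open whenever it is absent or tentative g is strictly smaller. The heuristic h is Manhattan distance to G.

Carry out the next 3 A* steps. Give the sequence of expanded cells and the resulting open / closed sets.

step 1: expand (3,2) (f=7, h=4) → closed; open now [(2,2) g=4 f=7, (3,1) g=4 f=9, (3,3) g=4 f=7, (4,1) g=3 f=9, (5,1) g=2 f=9, (5,3) g=2 f=7, (6,3) g=1 f=7]
step 2: expand (2,2) (f=7, h=3) → closed; open now [(1,2) g=5 f=7, (2,1) g=5 f=9, (2,3) g=5 f=7, (3,1) g=4 f=9, (3,3) g=4 f=7, (4,1) g=3 f=9, (5,1) g=2 f=9, (5,3) g=2 f=7, (6,3) g=1 f=7]
step 3: expand (1,2) (f=7, h=2) → closed; open now [(1,1) g=6 f=9, (1,3) g=6 f=7, (2,1) g=5 f=9, (2,3) g=5 f=7, (3,1) g=4 f=9, (3,3) g=4 f=7, (4,1) g=3 f=9, (5,1) g=2 f=9, (5,3) g=2 f=7, (6,3) g=1 f=7]

order=[(3,2) → (2,2) → (1,2)]; open=[(1,1) g=6 f=9, (1,3) g=6 f=7, (2,1) g=5 f=9, (2,3) g=5 f=7, (3,1) g=4 f=9, (3,3) g=4 f=7, (4,1) g=3 f=9, (5,1) g=2 f=9, (5,3) g=2 f=7, (6,3) g=1 f=7]; closed=[(1,2), (2,2), (3,2), (4,2), (5,2), (6,2)]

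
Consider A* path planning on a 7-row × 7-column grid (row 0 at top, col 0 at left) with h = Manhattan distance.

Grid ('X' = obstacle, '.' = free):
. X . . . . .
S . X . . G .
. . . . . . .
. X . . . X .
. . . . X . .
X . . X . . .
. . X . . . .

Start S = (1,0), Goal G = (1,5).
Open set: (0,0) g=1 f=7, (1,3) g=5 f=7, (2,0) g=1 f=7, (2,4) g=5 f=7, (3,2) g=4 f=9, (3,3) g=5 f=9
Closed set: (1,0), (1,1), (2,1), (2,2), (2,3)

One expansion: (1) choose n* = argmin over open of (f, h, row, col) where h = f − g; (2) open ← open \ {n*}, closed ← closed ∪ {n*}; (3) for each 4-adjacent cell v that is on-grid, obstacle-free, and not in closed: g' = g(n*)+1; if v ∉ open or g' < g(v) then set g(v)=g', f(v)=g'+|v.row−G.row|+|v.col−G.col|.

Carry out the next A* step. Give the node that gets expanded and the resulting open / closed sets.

expanded=(1,3); open=[(0,0) g=1 f=7, (0,3) g=6 f=9, (1,4) g=6 f=7, (2,0) g=1 f=7, (2,4) g=5 f=7, (3,2) g=4 f=9, (3,3) g=5 f=9]; closed=[(1,0), (1,1), (1,3), (2,1), (2,2), (2,3)]

step 1: expand (1,3) (f=7, h=2) → closed; open now [(0,0) g=1 f=7, (0,3) g=6 f=9, (1,4) g=6 f=7, (2,0) g=1 f=7, (2,4) g=5 f=7, (3,2) g=4 f=9, (3,3) g=5 f=9]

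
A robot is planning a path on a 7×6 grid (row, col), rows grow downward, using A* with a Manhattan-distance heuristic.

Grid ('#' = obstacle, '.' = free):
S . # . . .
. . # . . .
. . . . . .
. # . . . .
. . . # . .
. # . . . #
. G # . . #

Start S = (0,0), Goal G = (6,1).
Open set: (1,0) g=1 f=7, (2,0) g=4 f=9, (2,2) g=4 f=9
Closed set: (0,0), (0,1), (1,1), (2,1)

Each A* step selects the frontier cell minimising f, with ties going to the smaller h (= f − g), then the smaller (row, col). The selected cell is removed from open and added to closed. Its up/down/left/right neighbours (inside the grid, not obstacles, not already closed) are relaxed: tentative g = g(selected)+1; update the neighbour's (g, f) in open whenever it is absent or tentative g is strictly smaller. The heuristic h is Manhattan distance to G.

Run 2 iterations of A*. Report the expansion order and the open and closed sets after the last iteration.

order=[(1,0) → (2,0)]; open=[(2,2) g=4 f=9, (3,0) g=3 f=7]; closed=[(0,0), (0,1), (1,0), (1,1), (2,0), (2,1)]

step 1: expand (1,0) (f=7, h=6) → closed; open now [(2,0) g=2 f=7, (2,2) g=4 f=9]
step 2: expand (2,0) (f=7, h=5) → closed; open now [(2,2) g=4 f=9, (3,0) g=3 f=7]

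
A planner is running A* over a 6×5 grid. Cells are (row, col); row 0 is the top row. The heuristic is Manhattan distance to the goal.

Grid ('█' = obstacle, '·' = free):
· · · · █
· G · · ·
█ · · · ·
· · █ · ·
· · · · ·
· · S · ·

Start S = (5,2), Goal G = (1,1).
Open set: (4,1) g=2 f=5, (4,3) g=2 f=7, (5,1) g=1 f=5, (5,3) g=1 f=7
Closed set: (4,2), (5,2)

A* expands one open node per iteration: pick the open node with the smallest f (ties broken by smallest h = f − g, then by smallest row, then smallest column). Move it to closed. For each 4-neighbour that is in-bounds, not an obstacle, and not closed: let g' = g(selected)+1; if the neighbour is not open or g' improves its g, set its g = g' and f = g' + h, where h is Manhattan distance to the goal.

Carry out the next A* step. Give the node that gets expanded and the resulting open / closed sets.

step 1: expand (4,1) (f=5, h=3) → closed; open now [(3,1) g=3 f=5, (4,0) g=3 f=7, (4,3) g=2 f=7, (5,1) g=1 f=5, (5,3) g=1 f=7]

expanded=(4,1); open=[(3,1) g=3 f=5, (4,0) g=3 f=7, (4,3) g=2 f=7, (5,1) g=1 f=5, (5,3) g=1 f=7]; closed=[(4,1), (4,2), (5,2)]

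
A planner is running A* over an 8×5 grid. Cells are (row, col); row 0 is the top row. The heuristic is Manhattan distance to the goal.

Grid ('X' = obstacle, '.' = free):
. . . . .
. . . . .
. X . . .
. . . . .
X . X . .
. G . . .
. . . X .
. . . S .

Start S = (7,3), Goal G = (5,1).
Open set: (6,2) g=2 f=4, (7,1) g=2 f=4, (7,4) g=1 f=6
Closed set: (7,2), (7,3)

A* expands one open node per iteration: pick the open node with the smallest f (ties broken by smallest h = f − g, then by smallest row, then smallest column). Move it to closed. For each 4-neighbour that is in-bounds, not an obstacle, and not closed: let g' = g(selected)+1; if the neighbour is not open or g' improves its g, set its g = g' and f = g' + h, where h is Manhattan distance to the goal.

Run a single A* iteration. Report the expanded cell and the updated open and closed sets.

expanded=(6,2); open=[(5,2) g=3 f=4, (6,1) g=3 f=4, (7,1) g=2 f=4, (7,4) g=1 f=6]; closed=[(6,2), (7,2), (7,3)]

step 1: expand (6,2) (f=4, h=2) → closed; open now [(5,2) g=3 f=4, (6,1) g=3 f=4, (7,1) g=2 f=4, (7,4) g=1 f=6]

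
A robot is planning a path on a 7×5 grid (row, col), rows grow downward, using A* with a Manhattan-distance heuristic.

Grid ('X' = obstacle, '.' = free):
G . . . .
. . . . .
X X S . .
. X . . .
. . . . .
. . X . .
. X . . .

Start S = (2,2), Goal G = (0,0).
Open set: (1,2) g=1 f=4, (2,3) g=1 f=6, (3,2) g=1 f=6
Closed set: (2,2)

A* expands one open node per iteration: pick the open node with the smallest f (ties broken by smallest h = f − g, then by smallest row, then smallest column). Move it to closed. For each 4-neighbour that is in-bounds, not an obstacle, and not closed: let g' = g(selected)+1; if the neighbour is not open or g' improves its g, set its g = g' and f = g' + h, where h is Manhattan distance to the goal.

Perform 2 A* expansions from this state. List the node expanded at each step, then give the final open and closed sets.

step 1: expand (1,2) (f=4, h=3) → closed; open now [(0,2) g=2 f=4, (1,1) g=2 f=4, (1,3) g=2 f=6, (2,3) g=1 f=6, (3,2) g=1 f=6]
step 2: expand (0,2) (f=4, h=2) → closed; open now [(0,1) g=3 f=4, (0,3) g=3 f=6, (1,1) g=2 f=4, (1,3) g=2 f=6, (2,3) g=1 f=6, (3,2) g=1 f=6]

order=[(1,2) → (0,2)]; open=[(0,1) g=3 f=4, (0,3) g=3 f=6, (1,1) g=2 f=4, (1,3) g=2 f=6, (2,3) g=1 f=6, (3,2) g=1 f=6]; closed=[(0,2), (1,2), (2,2)]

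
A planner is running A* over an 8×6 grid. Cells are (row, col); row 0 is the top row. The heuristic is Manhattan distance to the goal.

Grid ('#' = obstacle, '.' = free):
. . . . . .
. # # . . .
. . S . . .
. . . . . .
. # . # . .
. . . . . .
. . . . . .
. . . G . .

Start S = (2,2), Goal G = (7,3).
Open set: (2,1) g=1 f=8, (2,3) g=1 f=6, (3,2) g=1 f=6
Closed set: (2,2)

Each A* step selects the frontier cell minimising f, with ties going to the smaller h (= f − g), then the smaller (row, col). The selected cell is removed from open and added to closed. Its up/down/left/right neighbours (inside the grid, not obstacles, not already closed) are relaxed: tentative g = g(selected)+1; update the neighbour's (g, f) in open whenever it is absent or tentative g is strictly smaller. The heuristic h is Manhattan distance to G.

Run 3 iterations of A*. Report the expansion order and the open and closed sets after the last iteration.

order=[(2,3) → (3,3) → (3,2)]; open=[(1,3) g=2 f=8, (2,1) g=1 f=8, (2,4) g=2 f=8, (3,1) g=2 f=8, (3,4) g=3 f=8, (4,2) g=2 f=6]; closed=[(2,2), (2,3), (3,2), (3,3)]

step 1: expand (2,3) (f=6, h=5) → closed; open now [(1,3) g=2 f=8, (2,1) g=1 f=8, (2,4) g=2 f=8, (3,2) g=1 f=6, (3,3) g=2 f=6]
step 2: expand (3,3) (f=6, h=4) → closed; open now [(1,3) g=2 f=8, (2,1) g=1 f=8, (2,4) g=2 f=8, (3,2) g=1 f=6, (3,4) g=3 f=8]
step 3: expand (3,2) (f=6, h=5) → closed; open now [(1,3) g=2 f=8, (2,1) g=1 f=8, (2,4) g=2 f=8, (3,1) g=2 f=8, (3,4) g=3 f=8, (4,2) g=2 f=6]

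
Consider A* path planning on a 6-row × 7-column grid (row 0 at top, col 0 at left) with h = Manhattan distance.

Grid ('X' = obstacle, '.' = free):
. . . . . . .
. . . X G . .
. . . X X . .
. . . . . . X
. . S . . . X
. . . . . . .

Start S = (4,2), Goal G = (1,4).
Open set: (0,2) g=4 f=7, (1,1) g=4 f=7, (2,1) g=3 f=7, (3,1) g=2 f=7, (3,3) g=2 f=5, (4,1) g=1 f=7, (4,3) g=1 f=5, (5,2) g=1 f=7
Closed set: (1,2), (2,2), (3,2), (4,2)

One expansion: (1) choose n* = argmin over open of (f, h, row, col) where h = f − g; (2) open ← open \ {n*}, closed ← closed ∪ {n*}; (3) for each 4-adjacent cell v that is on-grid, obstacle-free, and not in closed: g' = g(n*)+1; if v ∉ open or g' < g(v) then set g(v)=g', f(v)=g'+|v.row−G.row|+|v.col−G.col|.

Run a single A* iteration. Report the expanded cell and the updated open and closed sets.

expanded=(3,3); open=[(0,2) g=4 f=7, (1,1) g=4 f=7, (2,1) g=3 f=7, (3,1) g=2 f=7, (3,4) g=3 f=5, (4,1) g=1 f=7, (4,3) g=1 f=5, (5,2) g=1 f=7]; closed=[(1,2), (2,2), (3,2), (3,3), (4,2)]

step 1: expand (3,3) (f=5, h=3) → closed; open now [(0,2) g=4 f=7, (1,1) g=4 f=7, (2,1) g=3 f=7, (3,1) g=2 f=7, (3,4) g=3 f=5, (4,1) g=1 f=7, (4,3) g=1 f=5, (5,2) g=1 f=7]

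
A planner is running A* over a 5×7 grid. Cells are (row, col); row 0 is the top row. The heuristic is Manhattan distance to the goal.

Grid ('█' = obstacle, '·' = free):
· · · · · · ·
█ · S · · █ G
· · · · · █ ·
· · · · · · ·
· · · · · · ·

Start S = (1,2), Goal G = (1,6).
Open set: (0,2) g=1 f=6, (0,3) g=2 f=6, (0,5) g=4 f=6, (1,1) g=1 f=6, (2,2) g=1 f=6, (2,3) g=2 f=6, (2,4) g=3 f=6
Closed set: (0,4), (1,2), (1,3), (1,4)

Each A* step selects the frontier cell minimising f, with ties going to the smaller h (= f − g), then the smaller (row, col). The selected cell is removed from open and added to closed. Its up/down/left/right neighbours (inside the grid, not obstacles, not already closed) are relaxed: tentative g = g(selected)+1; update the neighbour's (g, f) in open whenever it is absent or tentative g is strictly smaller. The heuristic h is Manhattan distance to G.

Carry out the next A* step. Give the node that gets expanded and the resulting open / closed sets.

expanded=(0,5); open=[(0,2) g=1 f=6, (0,3) g=2 f=6, (0,6) g=5 f=6, (1,1) g=1 f=6, (2,2) g=1 f=6, (2,3) g=2 f=6, (2,4) g=3 f=6]; closed=[(0,4), (0,5), (1,2), (1,3), (1,4)]

step 1: expand (0,5) (f=6, h=2) → closed; open now [(0,2) g=1 f=6, (0,3) g=2 f=6, (0,6) g=5 f=6, (1,1) g=1 f=6, (2,2) g=1 f=6, (2,3) g=2 f=6, (2,4) g=3 f=6]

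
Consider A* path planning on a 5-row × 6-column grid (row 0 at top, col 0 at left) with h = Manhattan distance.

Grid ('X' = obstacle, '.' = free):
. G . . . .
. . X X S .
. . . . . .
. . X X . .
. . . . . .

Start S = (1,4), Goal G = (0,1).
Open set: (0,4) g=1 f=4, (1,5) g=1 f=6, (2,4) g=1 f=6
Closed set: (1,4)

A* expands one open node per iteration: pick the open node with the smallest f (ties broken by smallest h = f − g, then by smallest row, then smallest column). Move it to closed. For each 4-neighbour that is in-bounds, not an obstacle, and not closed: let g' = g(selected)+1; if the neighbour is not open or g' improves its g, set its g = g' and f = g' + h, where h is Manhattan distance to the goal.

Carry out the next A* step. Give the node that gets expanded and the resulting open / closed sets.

step 1: expand (0,4) (f=4, h=3) → closed; open now [(0,3) g=2 f=4, (0,5) g=2 f=6, (1,5) g=1 f=6, (2,4) g=1 f=6]

expanded=(0,4); open=[(0,3) g=2 f=4, (0,5) g=2 f=6, (1,5) g=1 f=6, (2,4) g=1 f=6]; closed=[(0,4), (1,4)]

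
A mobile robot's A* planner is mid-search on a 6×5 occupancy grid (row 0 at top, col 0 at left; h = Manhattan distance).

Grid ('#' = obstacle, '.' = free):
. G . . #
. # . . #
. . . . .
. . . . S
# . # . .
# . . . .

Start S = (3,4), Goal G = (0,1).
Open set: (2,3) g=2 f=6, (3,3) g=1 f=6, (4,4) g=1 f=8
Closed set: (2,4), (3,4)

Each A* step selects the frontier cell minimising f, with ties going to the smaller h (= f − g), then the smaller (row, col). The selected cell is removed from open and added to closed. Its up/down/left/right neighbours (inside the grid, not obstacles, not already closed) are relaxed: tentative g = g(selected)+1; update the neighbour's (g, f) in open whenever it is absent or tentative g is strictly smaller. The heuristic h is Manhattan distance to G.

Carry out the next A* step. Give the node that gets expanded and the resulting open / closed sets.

step 1: expand (2,3) (f=6, h=4) → closed; open now [(1,3) g=3 f=6, (2,2) g=3 f=6, (3,3) g=1 f=6, (4,4) g=1 f=8]

expanded=(2,3); open=[(1,3) g=3 f=6, (2,2) g=3 f=6, (3,3) g=1 f=6, (4,4) g=1 f=8]; closed=[(2,3), (2,4), (3,4)]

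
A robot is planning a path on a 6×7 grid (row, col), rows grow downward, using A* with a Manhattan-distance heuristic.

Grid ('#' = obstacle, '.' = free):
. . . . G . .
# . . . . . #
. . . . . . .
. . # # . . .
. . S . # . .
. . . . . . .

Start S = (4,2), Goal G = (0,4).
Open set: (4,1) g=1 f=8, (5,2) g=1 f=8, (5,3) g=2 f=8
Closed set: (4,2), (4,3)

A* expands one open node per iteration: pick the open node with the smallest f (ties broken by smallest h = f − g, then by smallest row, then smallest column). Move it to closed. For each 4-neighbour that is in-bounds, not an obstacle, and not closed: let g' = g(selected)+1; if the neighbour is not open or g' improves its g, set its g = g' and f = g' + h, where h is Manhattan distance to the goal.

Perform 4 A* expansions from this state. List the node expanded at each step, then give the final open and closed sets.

step 1: expand (5,3) (f=8, h=6) → closed; open now [(4,1) g=1 f=8, (5,2) g=1 f=8, (5,4) g=3 f=8]
step 2: expand (5,4) (f=8, h=5) → closed; open now [(4,1) g=1 f=8, (5,2) g=1 f=8, (5,5) g=4 f=10]
step 3: expand (4,1) (f=8, h=7) → closed; open now [(3,1) g=2 f=8, (4,0) g=2 f=10, (5,1) g=2 f=10, (5,2) g=1 f=8, (5,5) g=4 f=10]
step 4: expand (3,1) (f=8, h=6) → closed; open now [(2,1) g=3 f=8, (3,0) g=3 f=10, (4,0) g=2 f=10, (5,1) g=2 f=10, (5,2) g=1 f=8, (5,5) g=4 f=10]

order=[(5,3) → (5,4) → (4,1) → (3,1)]; open=[(2,1) g=3 f=8, (3,0) g=3 f=10, (4,0) g=2 f=10, (5,1) g=2 f=10, (5,2) g=1 f=8, (5,5) g=4 f=10]; closed=[(3,1), (4,1), (4,2), (4,3), (5,3), (5,4)]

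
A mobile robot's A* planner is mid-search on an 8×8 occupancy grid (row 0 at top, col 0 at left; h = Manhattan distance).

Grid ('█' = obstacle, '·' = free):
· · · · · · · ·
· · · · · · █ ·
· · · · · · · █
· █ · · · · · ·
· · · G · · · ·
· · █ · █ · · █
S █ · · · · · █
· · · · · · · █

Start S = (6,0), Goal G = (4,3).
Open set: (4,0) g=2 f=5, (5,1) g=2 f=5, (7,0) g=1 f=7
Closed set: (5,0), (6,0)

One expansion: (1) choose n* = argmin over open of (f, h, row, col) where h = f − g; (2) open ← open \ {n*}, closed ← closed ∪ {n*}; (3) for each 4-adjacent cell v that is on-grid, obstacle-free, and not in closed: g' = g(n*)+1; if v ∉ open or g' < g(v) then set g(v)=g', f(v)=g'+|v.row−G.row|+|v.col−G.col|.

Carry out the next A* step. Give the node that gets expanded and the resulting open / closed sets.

step 1: expand (4,0) (f=5, h=3) → closed; open now [(3,0) g=3 f=7, (4,1) g=3 f=5, (5,1) g=2 f=5, (7,0) g=1 f=7]

expanded=(4,0); open=[(3,0) g=3 f=7, (4,1) g=3 f=5, (5,1) g=2 f=5, (7,0) g=1 f=7]; closed=[(4,0), (5,0), (6,0)]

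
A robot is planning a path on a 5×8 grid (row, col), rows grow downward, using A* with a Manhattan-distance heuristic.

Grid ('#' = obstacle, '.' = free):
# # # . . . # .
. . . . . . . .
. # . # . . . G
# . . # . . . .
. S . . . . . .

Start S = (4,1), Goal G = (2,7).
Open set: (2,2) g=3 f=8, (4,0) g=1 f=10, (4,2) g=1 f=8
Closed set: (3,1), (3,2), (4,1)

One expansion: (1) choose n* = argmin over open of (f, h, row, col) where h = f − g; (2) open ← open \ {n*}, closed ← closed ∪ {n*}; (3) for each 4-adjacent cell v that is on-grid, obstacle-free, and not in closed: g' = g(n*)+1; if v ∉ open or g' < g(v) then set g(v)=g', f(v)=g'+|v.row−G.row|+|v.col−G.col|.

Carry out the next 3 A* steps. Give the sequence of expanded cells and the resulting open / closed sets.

step 1: expand (2,2) (f=8, h=5) → closed; open now [(1,2) g=4 f=10, (4,0) g=1 f=10, (4,2) g=1 f=8]
step 2: expand (4,2) (f=8, h=7) → closed; open now [(1,2) g=4 f=10, (4,0) g=1 f=10, (4,3) g=2 f=8]
step 3: expand (4,3) (f=8, h=6) → closed; open now [(1,2) g=4 f=10, (4,0) g=1 f=10, (4,4) g=3 f=8]

order=[(2,2) → (4,2) → (4,3)]; open=[(1,2) g=4 f=10, (4,0) g=1 f=10, (4,4) g=3 f=8]; closed=[(2,2), (3,1), (3,2), (4,1), (4,2), (4,3)]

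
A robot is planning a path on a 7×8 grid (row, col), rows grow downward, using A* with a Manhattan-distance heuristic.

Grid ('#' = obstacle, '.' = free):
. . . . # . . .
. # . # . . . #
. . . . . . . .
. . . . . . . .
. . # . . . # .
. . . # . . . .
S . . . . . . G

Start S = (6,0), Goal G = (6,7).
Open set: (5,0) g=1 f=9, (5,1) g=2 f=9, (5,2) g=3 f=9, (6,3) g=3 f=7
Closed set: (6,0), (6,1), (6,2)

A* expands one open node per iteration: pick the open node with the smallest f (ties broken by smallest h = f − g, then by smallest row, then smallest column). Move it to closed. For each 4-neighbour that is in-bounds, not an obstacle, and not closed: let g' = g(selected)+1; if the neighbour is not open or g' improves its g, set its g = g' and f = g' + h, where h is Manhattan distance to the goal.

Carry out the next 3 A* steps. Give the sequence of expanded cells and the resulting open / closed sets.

step 1: expand (6,3) (f=7, h=4) → closed; open now [(5,0) g=1 f=9, (5,1) g=2 f=9, (5,2) g=3 f=9, (6,4) g=4 f=7]
step 2: expand (6,4) (f=7, h=3) → closed; open now [(5,0) g=1 f=9, (5,1) g=2 f=9, (5,2) g=3 f=9, (5,4) g=5 f=9, (6,5) g=5 f=7]
step 3: expand (6,5) (f=7, h=2) → closed; open now [(5,0) g=1 f=9, (5,1) g=2 f=9, (5,2) g=3 f=9, (5,4) g=5 f=9, (5,5) g=6 f=9, (6,6) g=6 f=7]

order=[(6,3) → (6,4) → (6,5)]; open=[(5,0) g=1 f=9, (5,1) g=2 f=9, (5,2) g=3 f=9, (5,4) g=5 f=9, (5,5) g=6 f=9, (6,6) g=6 f=7]; closed=[(6,0), (6,1), (6,2), (6,3), (6,4), (6,5)]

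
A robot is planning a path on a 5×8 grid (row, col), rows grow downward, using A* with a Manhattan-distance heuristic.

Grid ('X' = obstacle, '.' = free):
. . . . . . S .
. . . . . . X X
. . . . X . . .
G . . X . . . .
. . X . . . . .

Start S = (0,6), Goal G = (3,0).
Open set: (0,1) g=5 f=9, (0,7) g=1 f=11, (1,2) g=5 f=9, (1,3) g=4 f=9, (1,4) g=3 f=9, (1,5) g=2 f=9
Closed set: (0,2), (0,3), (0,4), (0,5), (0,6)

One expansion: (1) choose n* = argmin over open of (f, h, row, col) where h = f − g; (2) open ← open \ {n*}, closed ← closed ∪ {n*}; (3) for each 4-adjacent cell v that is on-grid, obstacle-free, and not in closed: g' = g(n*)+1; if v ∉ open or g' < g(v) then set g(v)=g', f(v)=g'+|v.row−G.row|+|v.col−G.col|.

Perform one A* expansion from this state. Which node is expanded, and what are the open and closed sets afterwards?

step 1: expand (0,1) (f=9, h=4) → closed; open now [(0,0) g=6 f=9, (0,7) g=1 f=11, (1,1) g=6 f=9, (1,2) g=5 f=9, (1,3) g=4 f=9, (1,4) g=3 f=9, (1,5) g=2 f=9]

expanded=(0,1); open=[(0,0) g=6 f=9, (0,7) g=1 f=11, (1,1) g=6 f=9, (1,2) g=5 f=9, (1,3) g=4 f=9, (1,4) g=3 f=9, (1,5) g=2 f=9]; closed=[(0,1), (0,2), (0,3), (0,4), (0,5), (0,6)]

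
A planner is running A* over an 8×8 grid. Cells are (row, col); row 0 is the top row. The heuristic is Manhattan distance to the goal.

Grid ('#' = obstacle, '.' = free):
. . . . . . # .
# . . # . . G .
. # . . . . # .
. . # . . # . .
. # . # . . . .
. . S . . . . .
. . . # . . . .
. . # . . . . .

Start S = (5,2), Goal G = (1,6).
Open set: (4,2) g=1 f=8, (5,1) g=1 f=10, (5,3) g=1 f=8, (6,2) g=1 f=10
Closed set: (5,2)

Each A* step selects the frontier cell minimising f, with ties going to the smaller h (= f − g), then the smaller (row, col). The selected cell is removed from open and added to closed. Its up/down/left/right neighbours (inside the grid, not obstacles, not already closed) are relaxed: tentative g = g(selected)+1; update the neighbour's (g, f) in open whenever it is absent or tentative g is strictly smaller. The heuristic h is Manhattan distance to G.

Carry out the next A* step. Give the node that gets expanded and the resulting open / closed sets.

step 1: expand (4,2) (f=8, h=7) → closed; open now [(5,1) g=1 f=10, (5,3) g=1 f=8, (6,2) g=1 f=10]

expanded=(4,2); open=[(5,1) g=1 f=10, (5,3) g=1 f=8, (6,2) g=1 f=10]; closed=[(4,2), (5,2)]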